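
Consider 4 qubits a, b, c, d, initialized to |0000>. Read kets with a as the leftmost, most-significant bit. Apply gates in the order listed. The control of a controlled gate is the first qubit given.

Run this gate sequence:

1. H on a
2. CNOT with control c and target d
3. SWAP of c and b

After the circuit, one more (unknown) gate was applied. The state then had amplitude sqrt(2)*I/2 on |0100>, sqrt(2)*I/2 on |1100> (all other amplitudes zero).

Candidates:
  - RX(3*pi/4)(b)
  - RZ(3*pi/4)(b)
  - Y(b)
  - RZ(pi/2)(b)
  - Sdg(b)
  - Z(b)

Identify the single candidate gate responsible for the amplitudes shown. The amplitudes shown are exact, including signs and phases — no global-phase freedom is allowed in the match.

The applied gate was Y(b).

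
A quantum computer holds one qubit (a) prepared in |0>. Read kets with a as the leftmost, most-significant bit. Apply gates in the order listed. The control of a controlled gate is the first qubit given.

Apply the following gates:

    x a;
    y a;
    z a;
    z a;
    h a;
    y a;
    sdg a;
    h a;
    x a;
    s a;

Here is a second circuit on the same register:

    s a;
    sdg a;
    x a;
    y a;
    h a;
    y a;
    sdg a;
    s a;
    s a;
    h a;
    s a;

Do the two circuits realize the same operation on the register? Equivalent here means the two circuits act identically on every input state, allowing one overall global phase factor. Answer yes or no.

Yes — the two circuits implement the same unitary up to a global phase.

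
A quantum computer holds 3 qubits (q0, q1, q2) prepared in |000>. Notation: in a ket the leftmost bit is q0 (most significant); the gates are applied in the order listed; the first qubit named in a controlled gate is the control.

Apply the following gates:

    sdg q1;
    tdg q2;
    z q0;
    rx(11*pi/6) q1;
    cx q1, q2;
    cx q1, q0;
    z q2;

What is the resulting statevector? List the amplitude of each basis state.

The final amplitudes are -sqrt(6)/4 - sqrt(2)/4 on |000>, I*(-sqrt(2) + sqrt(6))/4 on |111>, and 0 on every other basis state.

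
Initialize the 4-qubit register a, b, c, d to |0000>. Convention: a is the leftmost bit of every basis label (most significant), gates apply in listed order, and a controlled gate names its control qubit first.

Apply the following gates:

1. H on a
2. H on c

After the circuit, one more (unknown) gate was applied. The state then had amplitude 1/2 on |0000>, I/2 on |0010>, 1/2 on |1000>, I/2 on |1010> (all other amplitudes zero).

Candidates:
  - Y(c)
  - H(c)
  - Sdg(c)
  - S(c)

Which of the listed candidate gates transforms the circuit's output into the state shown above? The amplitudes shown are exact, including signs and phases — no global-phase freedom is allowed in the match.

The unique candidate consistent with the amplitudes is S(c).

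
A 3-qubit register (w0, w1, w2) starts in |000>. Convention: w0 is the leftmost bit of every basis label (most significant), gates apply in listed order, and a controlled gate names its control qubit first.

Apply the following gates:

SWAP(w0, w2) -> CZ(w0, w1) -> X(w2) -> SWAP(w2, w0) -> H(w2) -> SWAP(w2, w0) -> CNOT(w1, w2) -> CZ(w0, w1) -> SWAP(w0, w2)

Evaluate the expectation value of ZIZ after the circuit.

The observable ZIZ averages to 0.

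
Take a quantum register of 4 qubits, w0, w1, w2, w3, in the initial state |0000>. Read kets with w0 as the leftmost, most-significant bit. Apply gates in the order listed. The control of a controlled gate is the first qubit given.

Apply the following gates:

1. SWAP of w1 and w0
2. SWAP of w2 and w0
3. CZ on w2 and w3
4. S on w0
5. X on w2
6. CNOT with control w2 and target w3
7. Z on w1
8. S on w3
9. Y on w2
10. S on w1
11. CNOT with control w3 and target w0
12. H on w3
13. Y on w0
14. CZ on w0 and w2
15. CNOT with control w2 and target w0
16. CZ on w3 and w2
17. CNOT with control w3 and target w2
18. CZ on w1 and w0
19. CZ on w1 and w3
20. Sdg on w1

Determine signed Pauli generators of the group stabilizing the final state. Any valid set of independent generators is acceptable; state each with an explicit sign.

One valid set of independent stabilizer generators is -IIXX, +ZIII, +IZII, +IIZZ (any independent generating set of the same group is equally correct).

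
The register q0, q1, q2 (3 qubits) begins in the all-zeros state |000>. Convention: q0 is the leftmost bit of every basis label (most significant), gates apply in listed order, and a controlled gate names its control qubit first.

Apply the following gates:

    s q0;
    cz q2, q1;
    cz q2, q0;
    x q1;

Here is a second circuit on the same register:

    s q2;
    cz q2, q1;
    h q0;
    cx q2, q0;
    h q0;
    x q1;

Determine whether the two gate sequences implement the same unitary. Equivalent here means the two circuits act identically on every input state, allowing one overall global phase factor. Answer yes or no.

No: there is an input state on which the two circuits produce genuinely different outputs (not merely differing by a phase).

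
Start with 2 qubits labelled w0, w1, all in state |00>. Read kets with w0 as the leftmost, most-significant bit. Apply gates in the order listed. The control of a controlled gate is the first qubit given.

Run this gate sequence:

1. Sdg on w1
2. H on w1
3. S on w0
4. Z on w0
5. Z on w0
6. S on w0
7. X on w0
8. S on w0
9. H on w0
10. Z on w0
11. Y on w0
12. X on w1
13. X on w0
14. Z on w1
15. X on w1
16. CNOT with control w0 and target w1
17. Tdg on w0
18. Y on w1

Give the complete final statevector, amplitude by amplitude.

After the circuit, the state carries amplitude I/2 on |00>, I/2 on |01>, exp(I*pi/4)/2 on |10>, exp(I*pi/4)/2 on |11>.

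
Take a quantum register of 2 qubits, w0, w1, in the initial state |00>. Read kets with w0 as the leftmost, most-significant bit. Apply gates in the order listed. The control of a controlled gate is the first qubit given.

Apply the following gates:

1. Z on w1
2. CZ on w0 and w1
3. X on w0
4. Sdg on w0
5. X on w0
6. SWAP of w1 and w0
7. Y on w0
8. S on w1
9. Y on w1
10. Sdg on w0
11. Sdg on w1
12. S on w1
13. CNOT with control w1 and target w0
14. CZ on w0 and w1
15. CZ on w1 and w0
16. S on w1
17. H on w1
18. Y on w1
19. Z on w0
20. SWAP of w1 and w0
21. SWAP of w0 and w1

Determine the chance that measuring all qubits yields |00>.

The probability of measuring |00> is 1/2.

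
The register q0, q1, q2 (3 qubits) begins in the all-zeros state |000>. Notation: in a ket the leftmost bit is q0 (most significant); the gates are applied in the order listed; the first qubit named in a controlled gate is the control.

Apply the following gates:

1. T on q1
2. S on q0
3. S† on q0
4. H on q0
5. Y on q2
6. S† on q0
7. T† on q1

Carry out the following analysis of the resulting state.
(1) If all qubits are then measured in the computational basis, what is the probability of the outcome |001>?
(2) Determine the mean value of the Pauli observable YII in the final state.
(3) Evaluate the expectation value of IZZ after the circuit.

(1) A full measurement returns |001> with probability 1/2.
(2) The expectation value of YII is -1.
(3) In the final state, IZZ has expectation -1.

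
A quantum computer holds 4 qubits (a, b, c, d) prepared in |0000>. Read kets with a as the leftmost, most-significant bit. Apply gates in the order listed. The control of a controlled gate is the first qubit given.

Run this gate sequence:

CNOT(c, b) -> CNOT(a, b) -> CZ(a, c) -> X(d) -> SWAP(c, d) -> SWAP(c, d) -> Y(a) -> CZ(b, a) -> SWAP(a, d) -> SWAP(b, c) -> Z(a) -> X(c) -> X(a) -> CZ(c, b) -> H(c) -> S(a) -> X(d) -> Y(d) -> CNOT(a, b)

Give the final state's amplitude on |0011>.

The amplitude on |0011> is -sqrt(2)/2.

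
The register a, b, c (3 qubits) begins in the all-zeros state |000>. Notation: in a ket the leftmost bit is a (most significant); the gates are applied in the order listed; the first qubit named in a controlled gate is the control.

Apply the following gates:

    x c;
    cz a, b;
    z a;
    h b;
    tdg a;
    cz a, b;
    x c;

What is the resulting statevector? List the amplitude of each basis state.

After the circuit, the state carries amplitude sqrt(2)/2 on |000>, sqrt(2)/2 on |010>, and 0 on every other basis state.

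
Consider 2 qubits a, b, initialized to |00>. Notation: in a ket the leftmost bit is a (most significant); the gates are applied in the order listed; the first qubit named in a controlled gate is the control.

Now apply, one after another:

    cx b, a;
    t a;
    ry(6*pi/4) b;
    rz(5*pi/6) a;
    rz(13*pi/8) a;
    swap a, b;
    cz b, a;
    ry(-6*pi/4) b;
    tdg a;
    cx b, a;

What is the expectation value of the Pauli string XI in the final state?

The expectation value of XI is -sqrt(2)/2.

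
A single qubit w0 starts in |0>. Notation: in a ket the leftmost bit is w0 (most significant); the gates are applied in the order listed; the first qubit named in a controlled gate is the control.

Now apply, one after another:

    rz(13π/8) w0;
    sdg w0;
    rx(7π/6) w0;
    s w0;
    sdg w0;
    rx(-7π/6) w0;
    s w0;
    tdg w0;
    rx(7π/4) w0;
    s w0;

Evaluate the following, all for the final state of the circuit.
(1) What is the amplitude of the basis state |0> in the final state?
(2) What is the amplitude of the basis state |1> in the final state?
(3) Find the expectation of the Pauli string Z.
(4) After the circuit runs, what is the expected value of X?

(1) |0> carries amplitude sqrt(sqrt(2) + 2)*exp(3*I*pi/16)/2 in the final state.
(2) The final state's coefficient on |1> equals -sqrt(2 - sqrt(2))*exp(3*I*pi/16)/2.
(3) In the final state, Z has expectation sqrt(2)/2.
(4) The observable X averages to -sqrt(2)/2.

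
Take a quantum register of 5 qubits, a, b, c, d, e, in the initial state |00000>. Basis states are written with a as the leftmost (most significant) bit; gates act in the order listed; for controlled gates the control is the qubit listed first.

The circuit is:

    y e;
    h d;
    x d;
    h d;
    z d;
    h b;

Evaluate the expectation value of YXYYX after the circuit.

In the final state, YXYYX has expectation 0. Key observation: steps 2-5 multiply out to the identity, so the circuit reduces to the remaining gates.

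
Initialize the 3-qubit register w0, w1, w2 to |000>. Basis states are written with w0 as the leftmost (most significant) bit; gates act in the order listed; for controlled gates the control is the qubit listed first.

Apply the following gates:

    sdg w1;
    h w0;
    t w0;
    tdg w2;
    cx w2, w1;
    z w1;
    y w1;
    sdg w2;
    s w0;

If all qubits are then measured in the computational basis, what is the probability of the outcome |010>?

The probability of measuring |010> is 1/2.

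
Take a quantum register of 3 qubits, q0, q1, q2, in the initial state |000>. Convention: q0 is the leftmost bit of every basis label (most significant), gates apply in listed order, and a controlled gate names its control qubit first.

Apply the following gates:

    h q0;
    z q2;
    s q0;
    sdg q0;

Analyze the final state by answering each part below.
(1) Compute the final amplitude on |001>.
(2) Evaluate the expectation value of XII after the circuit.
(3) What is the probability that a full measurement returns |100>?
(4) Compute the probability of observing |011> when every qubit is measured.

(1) The amplitude on |001> is 0. Key observation: steps 3-4 multiply out to the identity, so the circuit reduces to the remaining gates.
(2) In the final state, XII has expectation 1.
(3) The probability of measuring |100> is 1/2.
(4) The probability of measuring |011> is 0.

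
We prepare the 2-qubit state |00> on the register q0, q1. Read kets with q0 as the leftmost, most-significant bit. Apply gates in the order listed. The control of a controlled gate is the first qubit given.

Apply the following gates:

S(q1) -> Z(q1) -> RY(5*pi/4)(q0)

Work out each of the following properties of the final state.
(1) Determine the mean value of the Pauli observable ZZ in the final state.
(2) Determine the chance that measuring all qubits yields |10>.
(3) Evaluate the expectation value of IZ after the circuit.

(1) In the final state, ZZ has expectation -sqrt(2)/2.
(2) The probability of measuring |10> is sqrt(2)/4 + 1/2.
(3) The observable IZ averages to 1.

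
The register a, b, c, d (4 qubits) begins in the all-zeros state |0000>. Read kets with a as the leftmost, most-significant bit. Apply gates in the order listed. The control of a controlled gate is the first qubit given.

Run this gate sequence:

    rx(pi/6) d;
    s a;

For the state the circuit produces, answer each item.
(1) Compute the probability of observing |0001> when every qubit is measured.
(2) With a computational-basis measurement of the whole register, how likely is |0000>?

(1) The probability of measuring |0001> is 1/2 - sqrt(3)/4.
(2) The probability of measuring |0000> is sqrt(3)/4 + 1/2.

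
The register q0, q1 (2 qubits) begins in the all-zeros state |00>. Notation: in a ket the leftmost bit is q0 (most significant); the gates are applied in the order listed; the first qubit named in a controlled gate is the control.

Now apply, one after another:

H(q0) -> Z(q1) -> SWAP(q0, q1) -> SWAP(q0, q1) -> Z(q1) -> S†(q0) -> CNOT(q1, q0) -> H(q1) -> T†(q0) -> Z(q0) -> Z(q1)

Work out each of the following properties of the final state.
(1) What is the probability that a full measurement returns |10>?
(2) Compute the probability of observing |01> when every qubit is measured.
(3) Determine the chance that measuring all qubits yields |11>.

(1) A full measurement returns |10> with probability 1/4. Key observation: steps 2-5 multiply out to the identity, so the circuit reduces to the remaining gates.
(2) The probability of measuring |01> is 1/4.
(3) The probability of measuring |11> is 1/4.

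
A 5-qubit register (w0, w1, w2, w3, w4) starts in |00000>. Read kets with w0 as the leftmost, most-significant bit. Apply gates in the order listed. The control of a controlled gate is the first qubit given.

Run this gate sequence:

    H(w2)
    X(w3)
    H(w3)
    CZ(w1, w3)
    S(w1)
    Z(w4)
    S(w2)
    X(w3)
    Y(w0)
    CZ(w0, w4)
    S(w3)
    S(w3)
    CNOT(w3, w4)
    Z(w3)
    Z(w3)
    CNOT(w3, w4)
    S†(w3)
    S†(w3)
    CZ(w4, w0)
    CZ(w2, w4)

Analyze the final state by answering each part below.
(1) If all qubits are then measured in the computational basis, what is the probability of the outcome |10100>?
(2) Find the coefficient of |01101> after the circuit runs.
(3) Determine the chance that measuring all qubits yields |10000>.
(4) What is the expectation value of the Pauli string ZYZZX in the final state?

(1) Outcome |10100> occurs with probability 1/4. Key observation: steps 11-18 multiply out to the identity, so the circuit reduces to the remaining gates.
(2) |01101> carries amplitude 0 in the final state.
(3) The probability of measuring |10000> is 1/4.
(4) The observable ZYZZX averages to 0.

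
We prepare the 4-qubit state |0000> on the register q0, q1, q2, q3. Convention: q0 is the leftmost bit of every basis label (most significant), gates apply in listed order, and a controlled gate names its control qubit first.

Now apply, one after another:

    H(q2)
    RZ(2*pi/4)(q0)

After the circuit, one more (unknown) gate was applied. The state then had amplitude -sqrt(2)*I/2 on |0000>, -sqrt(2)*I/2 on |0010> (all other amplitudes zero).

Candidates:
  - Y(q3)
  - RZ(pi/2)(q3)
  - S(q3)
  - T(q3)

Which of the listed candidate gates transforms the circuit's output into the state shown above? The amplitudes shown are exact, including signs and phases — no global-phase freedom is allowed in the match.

The unique candidate consistent with the amplitudes is RZ(pi/2)(q3).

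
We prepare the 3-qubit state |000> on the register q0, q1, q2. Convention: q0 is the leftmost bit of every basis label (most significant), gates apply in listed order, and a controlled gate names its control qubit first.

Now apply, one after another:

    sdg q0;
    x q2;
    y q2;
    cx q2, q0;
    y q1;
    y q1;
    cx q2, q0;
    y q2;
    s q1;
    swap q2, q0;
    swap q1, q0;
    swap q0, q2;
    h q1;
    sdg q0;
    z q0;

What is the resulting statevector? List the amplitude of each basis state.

The resulting statevector has amplitude sqrt(2)/2 on |000>, -sqrt(2)/2 on |010>, and 0 on every other basis state.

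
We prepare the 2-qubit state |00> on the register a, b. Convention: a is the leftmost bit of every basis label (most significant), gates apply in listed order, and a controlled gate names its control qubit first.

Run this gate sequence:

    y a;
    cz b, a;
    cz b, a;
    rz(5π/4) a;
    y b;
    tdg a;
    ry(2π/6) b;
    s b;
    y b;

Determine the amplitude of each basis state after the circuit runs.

The final amplitudes are 0 on |00>, 0 on |01>, -sqrt(3)*exp(3*I*pi/8)/2 on |10>, exp(7*I*pi/8)/2 on |11>.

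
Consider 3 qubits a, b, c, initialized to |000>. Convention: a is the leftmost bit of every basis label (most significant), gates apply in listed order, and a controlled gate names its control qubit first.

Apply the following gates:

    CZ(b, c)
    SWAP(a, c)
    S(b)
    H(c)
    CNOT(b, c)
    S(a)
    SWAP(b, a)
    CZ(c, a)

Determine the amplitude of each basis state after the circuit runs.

The final amplitudes are sqrt(2)/2 on |000>, sqrt(2)/2 on |001>, and 0 on every other basis state.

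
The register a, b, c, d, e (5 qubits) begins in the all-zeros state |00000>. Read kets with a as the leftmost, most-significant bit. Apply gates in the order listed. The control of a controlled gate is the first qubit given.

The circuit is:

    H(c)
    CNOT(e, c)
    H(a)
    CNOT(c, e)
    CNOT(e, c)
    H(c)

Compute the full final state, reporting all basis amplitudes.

The final amplitudes are sqrt(2)/4 on |00000>, sqrt(2)/4 on |00001>, sqrt(2)/4 on |00100>, sqrt(2)/4 on |00101>, sqrt(2)/4 on |10000>, sqrt(2)/4 on |10001>, sqrt(2)/4 on |10100>, sqrt(2)/4 on |10101>, and 0 on every other basis state.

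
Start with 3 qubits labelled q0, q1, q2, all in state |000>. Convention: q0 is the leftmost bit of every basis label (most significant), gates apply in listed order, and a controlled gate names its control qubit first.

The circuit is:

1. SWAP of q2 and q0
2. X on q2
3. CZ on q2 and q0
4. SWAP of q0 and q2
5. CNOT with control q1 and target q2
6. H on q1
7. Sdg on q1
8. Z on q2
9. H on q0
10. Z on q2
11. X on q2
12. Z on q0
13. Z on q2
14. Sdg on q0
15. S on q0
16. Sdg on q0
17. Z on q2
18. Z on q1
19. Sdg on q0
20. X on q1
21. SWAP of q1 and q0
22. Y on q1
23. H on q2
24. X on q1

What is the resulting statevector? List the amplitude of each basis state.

The resulting statevector has amplitude -sqrt(2)/4 on |000>, sqrt(2)/4 on |001>, -sqrt(2)/4 on |010>, sqrt(2)/4 on |011>, sqrt(2)*I/4 on |100>, -sqrt(2)*I/4 on |101>, sqrt(2)*I/4 on |110>, -sqrt(2)*I/4 on |111>. Key observation: gates 15-16 undo each other exactly, leaving only the rest of the circuit to track.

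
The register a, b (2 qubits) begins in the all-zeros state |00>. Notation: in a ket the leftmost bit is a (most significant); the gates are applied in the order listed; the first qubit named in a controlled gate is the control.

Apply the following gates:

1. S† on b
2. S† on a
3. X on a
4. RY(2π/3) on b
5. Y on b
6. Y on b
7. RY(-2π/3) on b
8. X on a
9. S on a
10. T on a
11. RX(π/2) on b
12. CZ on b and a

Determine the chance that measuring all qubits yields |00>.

The probability of measuring |00> is 1/2.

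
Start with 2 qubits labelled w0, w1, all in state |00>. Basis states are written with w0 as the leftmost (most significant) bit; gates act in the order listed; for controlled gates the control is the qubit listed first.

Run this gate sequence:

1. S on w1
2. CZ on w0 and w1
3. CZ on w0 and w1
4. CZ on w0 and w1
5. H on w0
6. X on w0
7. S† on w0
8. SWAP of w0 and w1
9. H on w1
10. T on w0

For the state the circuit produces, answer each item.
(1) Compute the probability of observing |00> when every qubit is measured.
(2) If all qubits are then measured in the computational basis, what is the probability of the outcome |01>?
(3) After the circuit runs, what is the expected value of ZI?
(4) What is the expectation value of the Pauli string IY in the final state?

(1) Outcome |00> occurs with probability 1/2.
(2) The probability of measuring |01> is 1/2.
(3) In the final state, ZI has expectation 1.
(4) In the final state, IY has expectation 1.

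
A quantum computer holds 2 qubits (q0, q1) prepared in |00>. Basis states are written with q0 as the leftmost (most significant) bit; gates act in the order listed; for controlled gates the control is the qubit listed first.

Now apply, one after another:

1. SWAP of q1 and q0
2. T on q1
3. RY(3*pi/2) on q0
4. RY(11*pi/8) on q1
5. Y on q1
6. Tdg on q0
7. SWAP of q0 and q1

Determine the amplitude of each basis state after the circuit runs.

After the circuit, the state carries amplitude sqrt(2)*I*sin(5*pi/16)/2 on |00>, -sqrt(2)*exp(I*pi/4)*sin(5*pi/16)/2 on |01>, sqrt(2)*I*cos(5*pi/16)/2 on |10>, -sqrt(2)*exp(I*pi/4)*cos(5*pi/16)/2 on |11>.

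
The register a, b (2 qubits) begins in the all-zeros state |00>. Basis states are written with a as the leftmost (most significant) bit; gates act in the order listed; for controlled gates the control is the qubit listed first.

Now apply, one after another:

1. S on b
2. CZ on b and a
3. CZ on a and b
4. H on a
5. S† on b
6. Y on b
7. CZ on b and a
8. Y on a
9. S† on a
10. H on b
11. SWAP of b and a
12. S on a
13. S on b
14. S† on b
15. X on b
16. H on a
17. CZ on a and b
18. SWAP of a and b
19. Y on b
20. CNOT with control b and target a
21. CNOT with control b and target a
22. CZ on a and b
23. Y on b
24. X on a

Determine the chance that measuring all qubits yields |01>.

A full measurement returns |01> with probability 1/4.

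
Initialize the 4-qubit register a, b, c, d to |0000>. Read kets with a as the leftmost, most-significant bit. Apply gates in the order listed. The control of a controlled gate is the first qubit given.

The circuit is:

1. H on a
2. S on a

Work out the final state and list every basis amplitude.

The resulting statevector has amplitude sqrt(2)/2 on |0000>, sqrt(2)*I/2 on |1000>, and 0 on every other basis state.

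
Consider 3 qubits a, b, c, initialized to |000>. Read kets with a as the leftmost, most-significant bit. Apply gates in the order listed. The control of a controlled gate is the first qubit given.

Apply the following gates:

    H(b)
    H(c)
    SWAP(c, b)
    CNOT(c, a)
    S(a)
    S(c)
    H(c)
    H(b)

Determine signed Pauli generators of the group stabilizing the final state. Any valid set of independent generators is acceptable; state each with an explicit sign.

The stabilizer group can be generated by -XIZ, +ZIX, +IZI, among other valid generating sets.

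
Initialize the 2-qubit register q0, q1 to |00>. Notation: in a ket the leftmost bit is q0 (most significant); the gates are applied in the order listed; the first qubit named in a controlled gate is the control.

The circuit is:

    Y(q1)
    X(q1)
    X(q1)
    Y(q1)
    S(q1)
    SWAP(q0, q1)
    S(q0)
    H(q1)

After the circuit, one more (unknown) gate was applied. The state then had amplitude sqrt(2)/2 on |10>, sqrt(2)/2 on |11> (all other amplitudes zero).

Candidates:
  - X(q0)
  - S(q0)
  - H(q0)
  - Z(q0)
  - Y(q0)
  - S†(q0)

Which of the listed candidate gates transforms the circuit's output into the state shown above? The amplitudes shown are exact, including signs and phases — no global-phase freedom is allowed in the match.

The unique candidate consistent with the amplitudes is X(q0). Key observation: gates 1-4 undo each other exactly, leaving only the rest of the circuit to track.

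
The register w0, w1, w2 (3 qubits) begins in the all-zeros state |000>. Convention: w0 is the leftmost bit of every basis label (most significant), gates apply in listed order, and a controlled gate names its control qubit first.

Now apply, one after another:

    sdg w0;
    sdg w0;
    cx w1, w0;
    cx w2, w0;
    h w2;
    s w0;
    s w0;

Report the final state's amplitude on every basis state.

The resulting statevector has amplitude sqrt(2)/2 on |000>, sqrt(2)/2 on |001>, and 0 on every other basis state.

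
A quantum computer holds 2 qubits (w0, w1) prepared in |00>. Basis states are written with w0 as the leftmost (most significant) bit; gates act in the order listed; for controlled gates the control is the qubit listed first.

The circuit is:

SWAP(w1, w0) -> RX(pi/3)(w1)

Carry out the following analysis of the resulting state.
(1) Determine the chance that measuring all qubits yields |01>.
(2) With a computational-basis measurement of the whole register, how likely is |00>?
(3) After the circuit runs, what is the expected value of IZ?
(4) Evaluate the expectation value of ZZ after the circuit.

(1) The probability of measuring |01> is 1/4.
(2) The probability of measuring |00> is 3/4.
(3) The expectation value of IZ is 1/2.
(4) In the final state, ZZ has expectation 1/2.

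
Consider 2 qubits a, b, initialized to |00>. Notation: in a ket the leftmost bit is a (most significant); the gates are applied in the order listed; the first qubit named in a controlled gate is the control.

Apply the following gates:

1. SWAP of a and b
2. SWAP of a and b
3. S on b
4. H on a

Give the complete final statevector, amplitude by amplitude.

The resulting statevector has amplitude sqrt(2)/2 on |00>, 0 on |01>, sqrt(2)/2 on |10>, 0 on |11>. Key observation: the block from step 1 through step 2 cancels to the identity and can be dropped.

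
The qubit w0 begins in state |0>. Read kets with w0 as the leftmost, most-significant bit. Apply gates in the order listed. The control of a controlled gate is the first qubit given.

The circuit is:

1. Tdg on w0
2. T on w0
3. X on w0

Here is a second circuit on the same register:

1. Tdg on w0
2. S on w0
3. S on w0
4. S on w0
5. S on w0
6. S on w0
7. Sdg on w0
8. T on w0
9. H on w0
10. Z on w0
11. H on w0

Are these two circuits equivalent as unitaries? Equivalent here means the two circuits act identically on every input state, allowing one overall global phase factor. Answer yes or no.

Yes: on every input state the two circuits agree up to one overall phase factor.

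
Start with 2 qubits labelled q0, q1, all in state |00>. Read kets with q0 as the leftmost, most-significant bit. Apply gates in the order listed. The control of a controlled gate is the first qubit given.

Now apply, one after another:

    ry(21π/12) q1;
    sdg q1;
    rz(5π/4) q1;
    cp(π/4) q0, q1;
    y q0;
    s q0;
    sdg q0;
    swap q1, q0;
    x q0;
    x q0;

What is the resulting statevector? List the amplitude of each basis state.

The final amplitudes are 0 on |00>, sqrt(sqrt(2) + 2)*exp(7*I*pi/8)/2 on |01>, 0 on |10>, sqrt(2 - sqrt(2))*exp(5*I*pi/8)/2 on |11>. Key observation: gates 6-7 undo each other exactly, leaving only the rest of the circuit to track.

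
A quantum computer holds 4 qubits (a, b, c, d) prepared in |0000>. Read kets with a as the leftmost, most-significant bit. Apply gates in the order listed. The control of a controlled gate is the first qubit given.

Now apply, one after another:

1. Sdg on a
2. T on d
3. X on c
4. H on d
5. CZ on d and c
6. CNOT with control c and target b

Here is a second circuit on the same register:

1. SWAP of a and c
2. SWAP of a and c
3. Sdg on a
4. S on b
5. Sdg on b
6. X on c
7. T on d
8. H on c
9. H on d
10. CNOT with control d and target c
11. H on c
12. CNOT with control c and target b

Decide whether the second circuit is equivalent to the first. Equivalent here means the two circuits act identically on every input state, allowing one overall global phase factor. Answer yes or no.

Yes: on every input state the two circuits agree up to one overall phase factor.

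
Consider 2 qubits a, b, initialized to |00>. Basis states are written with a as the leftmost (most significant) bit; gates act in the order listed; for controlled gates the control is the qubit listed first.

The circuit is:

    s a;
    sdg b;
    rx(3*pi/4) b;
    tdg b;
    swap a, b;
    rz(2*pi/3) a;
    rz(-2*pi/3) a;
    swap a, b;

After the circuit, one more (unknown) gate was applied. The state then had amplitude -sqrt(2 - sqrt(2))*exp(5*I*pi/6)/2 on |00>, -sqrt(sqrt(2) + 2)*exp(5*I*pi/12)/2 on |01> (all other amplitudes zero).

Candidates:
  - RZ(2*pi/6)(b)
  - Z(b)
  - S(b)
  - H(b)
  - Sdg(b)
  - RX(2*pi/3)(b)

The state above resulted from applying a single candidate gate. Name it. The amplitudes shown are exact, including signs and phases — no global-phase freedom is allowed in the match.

The applied gate was RZ(2*pi/6)(b). Key observation: the block from step 5 through step 8 cancels to the identity and can be dropped.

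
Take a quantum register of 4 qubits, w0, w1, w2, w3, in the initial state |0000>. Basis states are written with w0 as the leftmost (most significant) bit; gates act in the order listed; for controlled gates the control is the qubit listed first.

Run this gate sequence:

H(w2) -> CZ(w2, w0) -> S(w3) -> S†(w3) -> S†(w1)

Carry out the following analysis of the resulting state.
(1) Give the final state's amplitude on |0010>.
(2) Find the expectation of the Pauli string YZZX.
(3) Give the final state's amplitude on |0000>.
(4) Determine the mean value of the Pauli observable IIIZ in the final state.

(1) The final state's coefficient on |0010> equals sqrt(2)/2.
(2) The observable YZZX averages to 0.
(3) |0000> carries amplitude sqrt(2)/2 in the final state.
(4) The observable IIIZ averages to 1.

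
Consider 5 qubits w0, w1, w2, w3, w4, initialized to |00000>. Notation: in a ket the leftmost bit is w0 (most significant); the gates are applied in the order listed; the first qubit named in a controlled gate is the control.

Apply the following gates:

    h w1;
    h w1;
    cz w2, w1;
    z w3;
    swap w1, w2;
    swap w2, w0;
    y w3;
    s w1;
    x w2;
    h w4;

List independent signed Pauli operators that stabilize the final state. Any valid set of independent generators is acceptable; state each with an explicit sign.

One valid set of independent stabilizer generators is +IIIIX, +ZIIII, +IZIII, -IIZII, -IIIZI (any independent generating set of the same group is equally correct).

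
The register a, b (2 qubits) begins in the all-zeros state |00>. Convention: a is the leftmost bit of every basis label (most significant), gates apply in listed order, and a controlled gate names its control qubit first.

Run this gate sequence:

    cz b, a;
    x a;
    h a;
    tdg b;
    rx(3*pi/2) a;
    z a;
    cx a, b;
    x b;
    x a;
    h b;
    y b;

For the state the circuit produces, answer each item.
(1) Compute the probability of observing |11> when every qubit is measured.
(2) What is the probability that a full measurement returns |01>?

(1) Outcome |11> occurs with probability 1/4.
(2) Outcome |01> occurs with probability 1/4.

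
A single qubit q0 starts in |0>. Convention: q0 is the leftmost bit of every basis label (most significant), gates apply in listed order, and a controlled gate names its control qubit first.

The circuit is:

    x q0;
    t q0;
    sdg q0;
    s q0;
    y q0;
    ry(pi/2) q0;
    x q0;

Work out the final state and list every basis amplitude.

After the circuit, the state carries amplitude -sqrt(2)*exp(3*I*pi/4)/2 on |0>, -sqrt(2)*exp(3*I*pi/4)/2 on |1>.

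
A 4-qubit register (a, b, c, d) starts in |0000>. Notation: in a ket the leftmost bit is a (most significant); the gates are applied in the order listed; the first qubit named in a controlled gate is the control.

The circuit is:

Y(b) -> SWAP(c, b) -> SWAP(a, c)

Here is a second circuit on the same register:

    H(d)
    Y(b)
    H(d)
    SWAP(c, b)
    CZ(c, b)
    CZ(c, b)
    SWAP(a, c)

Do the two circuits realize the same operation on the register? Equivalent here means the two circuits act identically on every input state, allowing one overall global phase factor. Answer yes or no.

Yes, they are equivalent — the unitaries differ by at most a global phase.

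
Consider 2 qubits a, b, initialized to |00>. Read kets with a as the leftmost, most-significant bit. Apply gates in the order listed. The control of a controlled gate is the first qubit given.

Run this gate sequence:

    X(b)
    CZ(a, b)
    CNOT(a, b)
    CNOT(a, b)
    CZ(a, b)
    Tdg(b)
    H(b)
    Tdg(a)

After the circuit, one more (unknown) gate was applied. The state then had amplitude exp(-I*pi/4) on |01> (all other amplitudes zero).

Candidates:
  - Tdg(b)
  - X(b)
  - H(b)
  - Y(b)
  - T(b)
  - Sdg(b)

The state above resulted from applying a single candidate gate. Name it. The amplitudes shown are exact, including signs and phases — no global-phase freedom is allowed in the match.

The unique candidate consistent with the amplitudes is H(b). Key observation: steps 2-5 multiply out to the identity, so the circuit reduces to the remaining gates.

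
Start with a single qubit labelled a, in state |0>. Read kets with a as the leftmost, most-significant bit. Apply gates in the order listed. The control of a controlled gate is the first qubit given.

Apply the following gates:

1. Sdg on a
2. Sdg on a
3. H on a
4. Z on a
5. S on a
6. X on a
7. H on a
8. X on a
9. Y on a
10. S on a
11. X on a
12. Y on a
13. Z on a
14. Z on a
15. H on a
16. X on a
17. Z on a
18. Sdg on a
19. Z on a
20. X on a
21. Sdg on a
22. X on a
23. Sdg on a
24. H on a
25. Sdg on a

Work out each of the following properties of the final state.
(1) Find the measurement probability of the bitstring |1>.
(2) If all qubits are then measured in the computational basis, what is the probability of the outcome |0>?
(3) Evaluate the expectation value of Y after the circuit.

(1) A full measurement returns |1> with probability 1/2.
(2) Outcome |0> occurs with probability 1/2.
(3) The expectation value of Y is 1.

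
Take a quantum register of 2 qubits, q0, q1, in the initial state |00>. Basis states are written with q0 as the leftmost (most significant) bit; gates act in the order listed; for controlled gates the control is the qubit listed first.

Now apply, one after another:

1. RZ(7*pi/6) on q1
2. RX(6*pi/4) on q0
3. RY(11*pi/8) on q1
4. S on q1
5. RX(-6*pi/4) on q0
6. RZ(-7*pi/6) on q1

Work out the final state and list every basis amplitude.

After the circuit, the state carries amplitude -cos(5*pi/16) on |00>, -exp(I*pi/3)*sin(5*pi/16) on |01>, 0 on |10>, 0 on |11>.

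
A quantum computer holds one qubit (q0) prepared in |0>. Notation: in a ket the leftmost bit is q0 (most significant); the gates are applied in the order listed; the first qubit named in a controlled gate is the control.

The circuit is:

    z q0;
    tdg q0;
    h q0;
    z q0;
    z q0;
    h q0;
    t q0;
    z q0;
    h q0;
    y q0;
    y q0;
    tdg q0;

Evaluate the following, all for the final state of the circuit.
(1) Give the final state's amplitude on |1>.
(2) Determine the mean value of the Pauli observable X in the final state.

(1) The amplitude on |1> is -sqrt(2)*exp(3*I*pi/4)/2.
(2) The observable X averages to sqrt(2)/2.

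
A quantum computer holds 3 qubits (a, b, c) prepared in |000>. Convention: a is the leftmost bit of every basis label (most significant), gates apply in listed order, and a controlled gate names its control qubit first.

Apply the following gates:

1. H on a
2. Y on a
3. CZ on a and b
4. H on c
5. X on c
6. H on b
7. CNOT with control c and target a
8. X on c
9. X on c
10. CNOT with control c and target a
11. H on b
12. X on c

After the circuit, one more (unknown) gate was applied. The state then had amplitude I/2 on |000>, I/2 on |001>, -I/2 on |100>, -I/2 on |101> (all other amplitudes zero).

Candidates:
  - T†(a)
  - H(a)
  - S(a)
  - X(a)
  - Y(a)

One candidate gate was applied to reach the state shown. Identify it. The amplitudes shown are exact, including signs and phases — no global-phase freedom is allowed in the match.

The unique candidate consistent with the amplitudes is X(a). Key observation: the block from step 5 through step 12 cancels to the identity and can be dropped.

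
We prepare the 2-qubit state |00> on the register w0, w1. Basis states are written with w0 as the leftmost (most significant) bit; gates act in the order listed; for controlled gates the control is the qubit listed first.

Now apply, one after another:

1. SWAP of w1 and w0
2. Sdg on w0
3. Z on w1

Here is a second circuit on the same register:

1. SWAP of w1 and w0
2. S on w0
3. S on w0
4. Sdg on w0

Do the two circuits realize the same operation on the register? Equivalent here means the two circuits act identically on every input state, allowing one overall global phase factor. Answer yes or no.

No — the two circuits implement different unitaries, even allowing a global phase.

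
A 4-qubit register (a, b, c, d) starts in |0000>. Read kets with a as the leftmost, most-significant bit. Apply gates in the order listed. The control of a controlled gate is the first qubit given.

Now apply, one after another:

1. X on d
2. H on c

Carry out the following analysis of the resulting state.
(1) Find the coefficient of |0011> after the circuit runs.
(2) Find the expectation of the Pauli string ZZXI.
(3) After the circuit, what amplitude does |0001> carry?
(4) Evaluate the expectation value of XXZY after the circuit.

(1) The final state's coefficient on |0011> equals sqrt(2)/2.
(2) The expectation value of ZZXI is 1.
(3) The final state's coefficient on |0001> equals sqrt(2)/2.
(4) The expectation value of XXZY is 0.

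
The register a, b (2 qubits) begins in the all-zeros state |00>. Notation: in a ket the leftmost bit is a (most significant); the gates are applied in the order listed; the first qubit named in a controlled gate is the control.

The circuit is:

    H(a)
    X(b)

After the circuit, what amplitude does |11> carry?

The amplitude on |11> is sqrt(2)/2.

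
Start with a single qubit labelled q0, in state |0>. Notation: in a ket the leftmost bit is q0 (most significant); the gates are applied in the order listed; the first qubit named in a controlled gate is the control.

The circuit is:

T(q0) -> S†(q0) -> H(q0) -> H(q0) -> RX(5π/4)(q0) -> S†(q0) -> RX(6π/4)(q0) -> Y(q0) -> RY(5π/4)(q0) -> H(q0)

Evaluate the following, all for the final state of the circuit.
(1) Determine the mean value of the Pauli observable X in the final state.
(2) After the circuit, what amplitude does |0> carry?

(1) The observable X averages to -1/2.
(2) The amplitude on |0> is sqrt(2)/2 - I/2.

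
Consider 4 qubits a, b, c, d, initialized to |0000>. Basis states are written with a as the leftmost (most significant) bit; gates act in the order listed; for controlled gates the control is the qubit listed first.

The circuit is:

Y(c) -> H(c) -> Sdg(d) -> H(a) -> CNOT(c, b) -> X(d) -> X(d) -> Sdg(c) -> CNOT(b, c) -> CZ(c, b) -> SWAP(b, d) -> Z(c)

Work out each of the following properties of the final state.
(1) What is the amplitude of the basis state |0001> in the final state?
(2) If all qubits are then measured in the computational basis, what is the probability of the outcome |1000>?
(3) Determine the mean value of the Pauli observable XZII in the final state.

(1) |0001> carries amplitude -1/2 in the final state. Key observation: gates 6-7 undo each other exactly, leaving only the rest of the circuit to track.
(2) Outcome |1000> occurs with probability 1/4.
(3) The expectation value of XZII is 1.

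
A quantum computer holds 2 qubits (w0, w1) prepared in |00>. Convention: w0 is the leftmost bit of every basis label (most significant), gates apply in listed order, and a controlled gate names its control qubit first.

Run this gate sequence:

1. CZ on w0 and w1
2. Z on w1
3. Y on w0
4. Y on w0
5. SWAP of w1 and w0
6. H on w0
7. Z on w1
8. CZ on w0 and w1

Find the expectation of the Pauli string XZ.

The expectation value of XZ is 1.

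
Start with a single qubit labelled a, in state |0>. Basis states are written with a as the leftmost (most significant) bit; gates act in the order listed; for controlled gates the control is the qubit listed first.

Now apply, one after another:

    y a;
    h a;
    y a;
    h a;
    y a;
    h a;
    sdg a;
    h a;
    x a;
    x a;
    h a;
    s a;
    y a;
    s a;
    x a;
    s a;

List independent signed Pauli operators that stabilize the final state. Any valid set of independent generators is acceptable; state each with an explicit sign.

One valid set of independent stabilizer generators is +X (any independent generating set of the same group is equally correct).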